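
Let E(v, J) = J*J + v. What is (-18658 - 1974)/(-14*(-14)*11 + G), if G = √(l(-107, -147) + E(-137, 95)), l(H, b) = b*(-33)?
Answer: -4043872/421327 + 20632*√13739/4634597 ≈ -9.0761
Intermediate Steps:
l(H, b) = -33*b
E(v, J) = v + J² (E(v, J) = J² + v = v + J²)
G = √13739 (G = √(-33*(-147) + (-137 + 95²)) = √(4851 + (-137 + 9025)) = √(4851 + 8888) = √13739 ≈ 117.21)
(-18658 - 1974)/(-14*(-14)*11 + G) = (-18658 - 1974)/(-14*(-14)*11 + √13739) = -20632/(196*11 + √13739) = -20632/(2156 + √13739)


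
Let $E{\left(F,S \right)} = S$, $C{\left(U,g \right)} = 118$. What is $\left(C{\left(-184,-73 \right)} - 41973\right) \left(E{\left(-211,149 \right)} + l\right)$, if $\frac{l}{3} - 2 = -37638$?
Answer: $4719527945$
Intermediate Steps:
$l = -112908$ ($l = 6 + 3 \left(-37638\right) = 6 - 112914 = -112908$)
$\left(C{\left(-184,-73 \right)} - 41973\right) \left(E{\left(-211,149 \right)} + l\right) = \left(118 - 41973\right) \left(149 - 112908\right) = \left(-41855\right) \left(-112759\right) = 4719527945$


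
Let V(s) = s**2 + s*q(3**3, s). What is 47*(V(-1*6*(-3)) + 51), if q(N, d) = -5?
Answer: 13395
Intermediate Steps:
V(s) = s**2 - 5*s (V(s) = s**2 + s*(-5) = s**2 - 5*s)
47*(V(-1*6*(-3)) + 51) = 47*((-1*6*(-3))*(-5 - 1*6*(-3)) + 51) = 47*((-6*(-3))*(-5 - 6*(-3)) + 51) = 47*(18*(-5 + 18) + 51) = 47*(18*13 + 51) = 47*(234 + 51) = 47*285 = 13395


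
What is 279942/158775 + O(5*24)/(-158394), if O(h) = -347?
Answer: 14798742691/8383002450 ≈ 1.7653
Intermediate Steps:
279942/158775 + O(5*24)/(-158394) = 279942/158775 - 347/(-158394) = 279942*(1/158775) - 347*(-1/158394) = 93314/52925 + 347/158394 = 14798742691/8383002450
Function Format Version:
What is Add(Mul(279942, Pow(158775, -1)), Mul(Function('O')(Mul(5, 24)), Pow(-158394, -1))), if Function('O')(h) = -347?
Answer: Rational(14798742691, 8383002450) ≈ 1.7653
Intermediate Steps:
Add(Mul(279942, Pow(158775, -1)), Mul(Function('O')(Mul(5, 24)), Pow(-158394, -1))) = Add(Mul(279942, Pow(158775, -1)), Mul(-347, Pow(-158394, -1))) = Add(Mul(279942, Rational(1, 158775)), Mul(-347, Rational(-1, 158394))) = Add(Rational(93314, 52925), Rational(347, 158394)) = Rational(14798742691, 8383002450)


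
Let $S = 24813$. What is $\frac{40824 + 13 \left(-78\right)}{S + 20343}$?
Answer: $\frac{6635}{7526} \approx 0.88161$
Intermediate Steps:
$\frac{40824 + 13 \left(-78\right)}{S + 20343} = \frac{40824 + 13 \left(-78\right)}{24813 + 20343} = \frac{40824 - 1014}{45156} = 39810 \cdot \frac{1}{45156} = \frac{6635}{7526}$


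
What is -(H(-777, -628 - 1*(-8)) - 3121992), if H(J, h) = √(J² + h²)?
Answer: 3121992 - √988129 ≈ 3.1210e+6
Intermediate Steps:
-(H(-777, -628 - 1*(-8)) - 3121992) = -(√((-777)² + (-628 - 1*(-8))²) - 3121992) = -(√(603729 + (-628 + 8)²) - 3121992) = -(√(603729 + (-620)²) - 3121992) = -(√(603729 + 384400) - 3121992) = -(√988129 - 3121992) = -(-3121992 + √988129) = 3121992 - √988129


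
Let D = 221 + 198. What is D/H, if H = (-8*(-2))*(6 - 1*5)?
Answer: 419/16 ≈ 26.188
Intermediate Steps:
D = 419
H = 16 (H = 16*(6 - 5) = 16*1 = 16)
D/H = 419/16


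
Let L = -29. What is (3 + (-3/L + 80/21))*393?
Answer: 551510/203 ≈ 2716.8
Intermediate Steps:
(3 + (-3/L + 80/21))*393 = (3 + (-3/(-29) + 80/21))*393 = (3 + (-3*(-1/29) + 80*(1/21)))*393 = (3 + (3/29 + 80/21))*393 = (3 + 2383/609)*393 = (4210/609)*393 = 551510/203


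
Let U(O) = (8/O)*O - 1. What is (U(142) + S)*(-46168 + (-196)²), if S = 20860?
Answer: -161760984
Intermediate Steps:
U(O) = 7 (U(O) = 8 - 1 = 7)
(U(142) + S)*(-46168 + (-196)²) = (7 + 20860)*(-46168 + (-196)²) = 20867*(-46168 + 38416) = 20867*(-7752) = -161760984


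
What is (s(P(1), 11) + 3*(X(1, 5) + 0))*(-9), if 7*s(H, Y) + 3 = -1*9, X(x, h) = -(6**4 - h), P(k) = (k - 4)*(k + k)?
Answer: 244107/7 ≈ 34872.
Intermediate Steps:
P(k) = 2*k*(-4 + k) (P(k) = (-4 + k)*(2*k) = 2*k*(-4 + k))
X(x, h) = -1296 + h (X(x, h) = -(1296 - h) = -1296 + h)
s(H, Y) = -12/7 (s(H, Y) = -3/7 + (-1*9)/7 = -3/7 + (1/7)*(-9) = -3/7 - 9/7 = -12/7)
(s(P(1), 11) + 3*(X(1, 5) + 0))*(-9) = (-12/7 + 3*((-1296 + 5) + 0))*(-9) = (-12/7 + 3*(-1291 + 0))*(-9) = (-12/7 + 3*(-1291))*(-9) = (-12/7 - 3873)*(-9) = -27123/7*(-9) = 244107/7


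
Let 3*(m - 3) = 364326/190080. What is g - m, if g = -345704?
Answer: -32856054001/95040 ≈ -3.4571e+5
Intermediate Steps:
m = 345841/95040 (m = 3 + (364326/190080)/3 = 3 + (364326*(1/190080))/3 = 3 + (⅓)*(60721/31680) = 3 + 60721/95040 = 345841/95040 ≈ 3.6389)
g - m = -345704 - 1*345841/95040 = -345704 - 345841/95040 = -32856054001/95040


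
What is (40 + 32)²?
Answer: 5184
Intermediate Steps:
(40 + 32)² = 72² = 5184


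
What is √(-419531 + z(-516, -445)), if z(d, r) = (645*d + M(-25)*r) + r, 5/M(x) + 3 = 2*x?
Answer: I*√2114486039/53 ≈ 867.61*I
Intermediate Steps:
M(x) = 5/(-3 + 2*x)
z(d, r) = 645*d + 48*r/53 (z(d, r) = (645*d + (5/(-3 + 2*(-25)))*r) + r = (645*d + (5/(-3 - 50))*r) + r = (645*d + (5/(-53))*r) + r = (645*d + (5*(-1/53))*r) + r = (645*d - 5*r/53) + r = 645*d + 48*r/53)
√(-419531 + z(-516, -445)) = √(-419531 + (645*(-516) + (48/53)*(-445))) = √(-419531 + (-332820 - 21360/53)) = √(-419531 - 17660820/53) = √(-39895963/53) = I*√2114486039/53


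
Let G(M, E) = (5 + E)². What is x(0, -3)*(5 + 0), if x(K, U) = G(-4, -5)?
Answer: 0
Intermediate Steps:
x(K, U) = 0 (x(K, U) = (5 - 5)² = 0² = 0)
x(0, -3)*(5 + 0) = 0*(5 + 0) = 0*5 = 0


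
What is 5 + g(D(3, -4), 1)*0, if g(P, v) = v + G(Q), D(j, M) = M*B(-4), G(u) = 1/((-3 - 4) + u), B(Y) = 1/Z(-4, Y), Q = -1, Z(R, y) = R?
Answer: 5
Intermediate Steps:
B(Y) = -1/4 (B(Y) = 1/(-4) = -1/4)
G(u) = 1/(-7 + u)
D(j, M) = -M/4 (D(j, M) = M*(-1/4) = -M/4)
g(P, v) = -1/8 + v (g(P, v) = v + 1/(-7 - 1) = v + 1/(-8) = v - 1/8 = -1/8 + v)
5 + g(D(3, -4), 1)*0 = 5 + (-1/8 + 1)*0 = 5 + (7/8)*0 = 5 + 0 = 5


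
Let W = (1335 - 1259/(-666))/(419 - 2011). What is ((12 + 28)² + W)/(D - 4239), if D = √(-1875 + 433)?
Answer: -798601615401/2117076085904 - 1695544831*I*√1442/19053684773136 ≈ -0.37722 - 0.0033792*I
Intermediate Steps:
D = I*√1442 (D = √(-1442) = I*√1442 ≈ 37.974*I)
W = -890369/1060272 (W = (1335 - 1259*(-1/666))/(-1592) = (1335 + 1259/666)*(-1/1592) = (890369/666)*(-1/1592) = -890369/1060272 ≈ -0.83976)
((12 + 28)² + W)/(D - 4239) = ((12 + 28)² - 890369/1060272)/(I*√1442 - 4239) = (40² - 890369/1060272)/(-4239 + I*√1442) = (1600 - 890369/1060272)/(-4239 + I*√1442) = 1695544831/(1060272*(-4239 + I*√1442))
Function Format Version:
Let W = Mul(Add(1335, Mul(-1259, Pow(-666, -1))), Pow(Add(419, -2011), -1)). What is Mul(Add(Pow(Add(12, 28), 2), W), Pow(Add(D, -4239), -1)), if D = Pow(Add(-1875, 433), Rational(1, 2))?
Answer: Add(Rational(-798601615401, 2117076085904), Mul(Rational(-1695544831, 19053684773136), I, Pow(1442, Rational(1, 2)))) ≈ Add(-0.37722, Mul(-0.0033792, I))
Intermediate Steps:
D = Mul(I, Pow(1442, Rational(1, 2))) (D = Pow(-1442, Rational(1, 2)) = Mul(I, Pow(1442, Rational(1, 2))) ≈ Mul(37.974, I))
W = Rational(-890369, 1060272) (W = Mul(Add(1335, Mul(-1259, Rational(-1, 666))), Pow(-1592, -1)) = Mul(Add(1335, Rational(1259, 666)), Rational(-1, 1592)) = Mul(Rational(890369, 666), Rational(-1, 1592)) = Rational(-890369, 1060272) ≈ -0.83976)
Mul(Add(Pow(Add(12, 28), 2), W), Pow(Add(D, -4239), -1)) = Mul(Add(Pow(Add(12, 28), 2), Rational(-890369, 1060272)), Pow(Add(Mul(I, Pow(1442, Rational(1, 2))), -4239), -1)) = Mul(Add(Pow(40, 2), Rational(-890369, 1060272)), Pow(Add(-4239, Mul(I, Pow(1442, Rational(1, 2)))), -1)) = Mul(Add(1600, Rational(-890369, 1060272)), Pow(Add(-4239, Mul(I, Pow(1442, Rational(1, 2)))), -1)) = Mul(Rational(1695544831, 1060272), Pow(Add(-4239, Mul(I, Pow(1442, Rational(1, 2)))), -1))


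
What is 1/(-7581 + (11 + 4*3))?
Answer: -1/7558 ≈ -0.00013231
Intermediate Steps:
1/(-7581 + (11 + 4*3)) = 1/(-7581 + (11 + 12)) = 1/(-7581 + 23) = 1/(-7558) = -1/7558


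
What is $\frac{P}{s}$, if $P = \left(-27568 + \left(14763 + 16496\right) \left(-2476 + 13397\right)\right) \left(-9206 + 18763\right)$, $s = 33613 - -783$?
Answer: $\frac{3262300786847}{34396} \approx 9.4845 \cdot 10^{7}$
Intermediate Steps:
$s = 34396$ ($s = 33613 + 783 = 34396$)
$P = 3262300786847$ ($P = \left(-27568 + 31259 \cdot 10921\right) 9557 = \left(-27568 + 341379539\right) 9557 = 341351971 \cdot 9557 = 3262300786847$)
$\frac{P}{s} = \frac{3262300786847}{34396}$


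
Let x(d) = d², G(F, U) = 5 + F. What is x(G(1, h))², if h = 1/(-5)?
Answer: 1296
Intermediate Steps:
h = -⅕ ≈ -0.20000
x(G(1, h))² = ((5 + 1)²)² = (6²)² = 36² = 1296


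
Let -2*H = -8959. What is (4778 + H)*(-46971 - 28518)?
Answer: -1397678835/2 ≈ -6.9884e+8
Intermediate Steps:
H = 8959/2 (H = -½*(-8959) = 8959/2 ≈ 4479.5)
(4778 + H)*(-46971 - 28518) = (4778 + 8959/2)*(-46971 - 28518) = (18515/2)*(-75489) = -1397678835/2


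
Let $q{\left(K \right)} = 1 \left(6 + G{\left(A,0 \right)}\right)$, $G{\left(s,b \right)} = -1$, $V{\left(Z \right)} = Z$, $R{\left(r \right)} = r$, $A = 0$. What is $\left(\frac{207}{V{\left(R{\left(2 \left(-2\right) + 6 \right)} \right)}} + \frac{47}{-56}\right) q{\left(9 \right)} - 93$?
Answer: $\frac{23537}{56} \approx 420.3$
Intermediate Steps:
$q{\left(K \right)} = 5$ ($q{\left(K \right)} = 1 \left(6 - 1\right) = 1 \cdot 5 = 5$)
$\left(\frac{207}{V{\left(R{\left(2 \left(-2\right) + 6 \right)} \right)}} + \frac{47}{-56}\right) q{\left(9 \right)} - 93 = \left(\frac{207}{2 \left(-2\right) + 6} + \frac{47}{-56}\right) 5 - 93 = \left(\frac{207}{-4 + 6} + 47 \left(- \frac{1}{56}\right)\right) 5 - 93 = \left(\frac{207}{2} - \frac{47}{56}\right) 5 - 93 = \frac{5749}{56} \cdot 5 - 93 = \frac{28745}{56} - 93 = \frac{23537}{56}$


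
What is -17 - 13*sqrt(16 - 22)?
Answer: -17 - 13*I*sqrt(6) ≈ -17.0 - 31.843*I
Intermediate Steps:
-17 - 13*sqrt(16 - 22) = -17 - 13*I*sqrt(6)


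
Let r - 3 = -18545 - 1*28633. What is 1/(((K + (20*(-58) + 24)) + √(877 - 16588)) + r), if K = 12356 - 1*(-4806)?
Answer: -10383/323425304 - I*√15711/970275912 ≈ -3.2103e-5 - 1.2918e-7*I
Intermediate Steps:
r = -47175 (r = 3 + (-18545 - 1*28633) = 3 + (-18545 - 28633) = 3 - 47178 = -47175)
K = 17162 (K = 12356 + 4806 = 17162)
1/(((K + (20*(-58) + 24)) + √(877 - 16588)) + r) = 1/(((17162 + (20*(-58) + 24)) + √(877 - 16588)) - 47175) = 1/(((17162 + (-1160 + 24)) + √(-15711)) - 47175) = 1/(((17162 - 1136) + I*√15711) - 47175) = 1/((16026 + I*√15711) - 47175) = 1/(-31149 + I*√15711)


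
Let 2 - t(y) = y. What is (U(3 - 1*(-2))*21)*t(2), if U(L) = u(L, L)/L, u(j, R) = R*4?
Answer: 0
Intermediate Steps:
u(j, R) = 4*R
t(y) = 2 - y
U(L) = 4 (U(L) = (4*L)/L = 4)
(U(3 - 1*(-2))*21)*t(2) = (4*21)*(2 - 1*2) = 84*(2 - 2) = 84*0 = 0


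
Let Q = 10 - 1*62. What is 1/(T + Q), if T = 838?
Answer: 1/786 ≈ 0.0012723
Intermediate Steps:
Q = -52 (Q = 10 - 62 = -52)
1/(T + Q) = 1/(838 - 52) = 1/786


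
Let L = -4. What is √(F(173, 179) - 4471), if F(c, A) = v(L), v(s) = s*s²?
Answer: I*√4535 ≈ 67.342*I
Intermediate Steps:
v(s) = s³
F(c, A) = -64 (F(c, A) = (-4)³ = -64)
√(F(173, 179) - 4471) = √(-64 - 4471) = √(-4535) = I*√4535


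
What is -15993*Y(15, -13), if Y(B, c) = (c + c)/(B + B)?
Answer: 69303/5 ≈ 13861.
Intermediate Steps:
Y(B, c) = c/B (Y(B, c) = (2*c)/((2*B)) = (2*c)*(1/(2*B)) = c/B)
-15993*Y(15, -13) = -(-207909)/15 = -15993*(-13/15) = 69303/5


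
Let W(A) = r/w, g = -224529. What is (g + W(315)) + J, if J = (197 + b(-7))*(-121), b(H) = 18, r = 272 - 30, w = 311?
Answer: -77918942/311 ≈ -2.5054e+5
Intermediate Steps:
r = 242
W(A) = 242/311
J = -26015 (J = (197 + 18)*(-121) = 215*(-121) = -26015)
(g + W(315)) + J = (-224529 + 242/311) - 26015 = -69828277/311 - 26015 = -77918942/311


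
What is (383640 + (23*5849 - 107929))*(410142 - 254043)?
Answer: 64037741562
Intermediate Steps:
(383640 + (23*5849 - 107929))*(410142 - 254043) = (383640 + (134527 - 107929))*156099 = (383640 + 26598)*156099 = 410238*156099 = 64037741562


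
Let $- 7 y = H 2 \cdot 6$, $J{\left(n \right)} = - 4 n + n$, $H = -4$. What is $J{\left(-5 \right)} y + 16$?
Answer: $\frac{832}{7} \approx 118.86$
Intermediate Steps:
$J{\left(n \right)} = - 3 n$
$y = \frac{48}{7}$ ($y = - \frac{\left(-4\right) 2 \cdot 6}{7} = - \frac{\left(-8\right) 6}{7} = \left(- \frac{1}{7}\right) \left(-48\right) = \frac{48}{7} \approx 6.8571$)
$J{\left(-5 \right)} y + 16 = \left(-3\right) \left(-5\right) \frac{48}{7} + 16 = 15 \cdot \frac{48}{7} + 16 = \frac{720}{7} + 16 = \frac{832}{7}$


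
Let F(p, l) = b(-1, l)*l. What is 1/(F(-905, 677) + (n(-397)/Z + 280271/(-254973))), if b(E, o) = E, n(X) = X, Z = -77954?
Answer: -19876165242/13477910890087 ≈ -0.0014747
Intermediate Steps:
F(p, l) = -l
1/(F(-905, 677) + (n(-397)/Z + 280271/(-254973))) = 1/(-1*677 + (-397/(-77954) + 280271/(-254973))) = 1/(-677 + (-397*(-1/77954) + 280271*(-1/254973))) = 1/(-677 + (397/77954 - 280271/254973)) = 1/(-677 - 21747021253/19876165242) = 1/(-13477910890087/19876165242) = -19876165242/13477910890087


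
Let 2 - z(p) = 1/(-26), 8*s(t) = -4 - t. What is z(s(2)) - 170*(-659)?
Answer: 2912833/26 ≈ 1.1203e+5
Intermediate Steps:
s(t) = -1/2 - t/8 (s(t) = (-4 - t)/8 = -1/2 - t/8)
z(p) = 53/26 (z(p) = 2 - 1/(-26) = 2 - 1*(-1/26) = 2 + 1/26 = 53/26)
z(s(2)) - 170*(-659) = 53/26 - 170*(-659) = 53/26 + 112030 = 2912833/26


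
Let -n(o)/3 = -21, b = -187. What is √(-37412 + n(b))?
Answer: 13*I*√221 ≈ 193.26*I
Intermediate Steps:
n(o) = 63 (n(o) = -3*(-21) = 63)
√(-37412 + n(b)) = √(-37412 + 63) = √(-37349) = 13*I*√221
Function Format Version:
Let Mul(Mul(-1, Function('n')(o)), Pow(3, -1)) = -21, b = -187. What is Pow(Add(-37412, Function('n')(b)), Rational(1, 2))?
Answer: Mul(13, I, Pow(221, Rational(1, 2))) ≈ Mul(193.26, I)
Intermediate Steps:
Function('n')(o) = 63 (Function('n')(o) = Mul(-3, -21) = 63)
Pow(Add(-37412, Function('n')(b)), Rational(1, 2)) = Pow(Add(-37412, 63), Rational(1, 2)) = Pow(-37349, Rational(1, 2)) = Mul(13, I, Pow(221, Rational(1, 2)))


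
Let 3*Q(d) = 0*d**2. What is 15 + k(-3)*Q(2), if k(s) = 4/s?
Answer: 15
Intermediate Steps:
Q(d) = 0 (Q(d) = (0*d**2)/3 = (1/3)*0 = 0)
15 + k(-3)*Q(2) = 15 + (4/(-3))*0 = 15 + (4*(-1/3))*0 = 15 - 4/3*0 = 15 + 0 = 15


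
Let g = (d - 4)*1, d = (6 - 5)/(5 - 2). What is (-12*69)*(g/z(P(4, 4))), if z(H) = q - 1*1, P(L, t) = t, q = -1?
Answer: -1518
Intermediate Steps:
d = ⅓ (d = 1/3 = 1*(⅓) = ⅓ ≈ 0.33333)
z(H) = -2 (z(H) = -1 - 1*1 = -1 - 1 = -2)
g = -11/3 (g = (⅓ - 4)*1 = -11/3*1 = -11/3 ≈ -3.6667)
(-12*69)*(g/z(P(4, 4))) = (-12*69)*(-11/3/(-2)) = -(-3036)*(-1)/2 = -828*11/6 = -1518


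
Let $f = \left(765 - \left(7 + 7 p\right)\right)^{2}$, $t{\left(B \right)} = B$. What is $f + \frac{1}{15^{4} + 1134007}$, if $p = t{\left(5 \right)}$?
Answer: $\frac{619241500729}{1184632} \approx 5.2273 \cdot 10^{5}$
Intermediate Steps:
$p = 5$
$f = 522729$ ($f = \left(765 - 42\right)^{2} = 723^{2} = 522729$)
$f + \frac{1}{15^{4} + 1134007} = 522729 + \frac{1}{15^{4} + 1134007} = 522729 + \frac{1}{50625 + 1134007} = 522729 + \frac{1}{1184632} = \frac{619241500729}{1184632}$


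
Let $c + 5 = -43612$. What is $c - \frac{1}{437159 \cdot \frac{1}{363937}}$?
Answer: $- \frac{19067928040}{437159} \approx -43618.0$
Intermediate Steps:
$c = -43617$ ($c = -5 - 43612 = -43617$)
$c - \frac{1}{437159 \cdot \frac{1}{363937}} = -43617 - \frac{1}{437159 \cdot \frac{1}{363937}} = -43617 - \frac{1}{\frac{437159}{363937}} = -43617 - \frac{363937}{437159} = - \frac{19067928040}{437159}$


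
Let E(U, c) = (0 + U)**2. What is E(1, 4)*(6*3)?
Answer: 18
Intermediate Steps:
E(U, c) = U**2
E(1, 4)*(6*3) = 1**2*(6*3) = 1*18 = 18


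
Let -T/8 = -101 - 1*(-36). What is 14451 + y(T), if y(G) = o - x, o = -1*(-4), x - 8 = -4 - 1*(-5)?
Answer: 14446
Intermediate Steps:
x = 9 (x = 8 + (-4 - 1*(-5)) = 8 + (-4 + 5) = 8 + 1 = 9)
o = 4
T = 520 (T = -8*(-101 - 1*(-36)) = -8*(-101 + 36) = -8*(-65) = 520)
y(G) = -5 (y(G) = 4 - 1*9 = 4 - 9 = -5)
14451 + y(T) = 14451 - 5 = 14446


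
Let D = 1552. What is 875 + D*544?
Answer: 845163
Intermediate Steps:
875 + D*544 = 875 + 1552*544 = 875 + 844288 = 845163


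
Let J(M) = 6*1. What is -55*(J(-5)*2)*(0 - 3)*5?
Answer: 9900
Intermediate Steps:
J(M) = 6
-55*(J(-5)*2)*(0 - 3)*5 = -55*(6*2)*(0 - 3)*5 = -55*12*(-3)*5 = -(-1980)*5 = -55*(-180) = 9900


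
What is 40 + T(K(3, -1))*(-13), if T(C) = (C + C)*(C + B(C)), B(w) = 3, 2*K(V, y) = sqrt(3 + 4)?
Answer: -11/2 - 39*sqrt(7) ≈ -108.68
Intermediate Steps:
K(V, y) = sqrt(7)/2 (K(V, y) = sqrt(3 + 4)/2 = sqrt(7)/2)
T(C) = 2*C*(3 + C) (T(C) = (C + C)*(C + 3) = (2*C)*(3 + C) = 2*C*(3 + C))
40 + T(K(3, -1))*(-13) = 40 + (2*(sqrt(7)/2)*(3 + sqrt(7)/2))*(-13) = 40 + (sqrt(7)*(3 + sqrt(7)/2))*(-13) = 40 - 13*sqrt(7)*(3 + sqrt(7)/2)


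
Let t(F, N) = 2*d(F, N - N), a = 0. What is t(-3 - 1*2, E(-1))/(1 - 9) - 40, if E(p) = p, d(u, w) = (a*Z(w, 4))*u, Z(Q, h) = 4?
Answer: -40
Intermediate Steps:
d(u, w) = 0 (d(u, w) = (0*4)*u = 0*u = 0)
t(F, N) = 0 (t(F, N) = 2*0 = 0)
t(-3 - 1*2, E(-1))/(1 - 9) - 40 = 0/(1 - 9) - 40 = 0/(-8) - 40 = 0*(-⅛) - 40 = 0 - 40 = -40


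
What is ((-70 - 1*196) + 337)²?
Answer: 5041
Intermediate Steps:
((-70 - 1*196) + 337)² = ((-70 - 196) + 337)² = (-266 + 337)² = 71² = 5041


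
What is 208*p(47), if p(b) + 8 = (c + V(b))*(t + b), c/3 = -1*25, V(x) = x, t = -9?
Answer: -222976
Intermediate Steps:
c = -75 (c = 3*(-1*25) = 3*(-25) = -75)
p(b) = -8 + (-75 + b)*(-9 + b)
208*p(47) = 208*(667 + 47² - 84*47) = 208*(667 + 2209 - 3948) = 208*(-1072) = -222976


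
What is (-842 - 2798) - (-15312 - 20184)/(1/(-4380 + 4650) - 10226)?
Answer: -10059693080/2761019 ≈ -3643.5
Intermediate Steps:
(-842 - 2798) - (-15312 - 20184)/(1/(-4380 + 4650) - 10226) = -3640 - (-35496)/(1/270 - 10226) = -3640 - (-35496)/(-2761019/270) = -3640 - (-35496)*(-270)/2761019 = -3640 - 1*9583920/2761019 = -3640 - 9583920/2761019 = -10059693080/2761019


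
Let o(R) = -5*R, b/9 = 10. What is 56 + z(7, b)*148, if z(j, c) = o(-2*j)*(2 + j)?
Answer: 93296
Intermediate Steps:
b = 90 (b = 9*10 = 90)
z(j, c) = 10*j*(2 + j) (z(j, c) = (-(-10)*j)*(2 + j) = (10*j)*(2 + j) = 10*j*(2 + j))
56 + z(7, b)*148 = 56 + (10*7*(2 + 7))*148 = 56 + (10*7*9)*148 = 56 + 630*148 = 56 + 93240 = 93296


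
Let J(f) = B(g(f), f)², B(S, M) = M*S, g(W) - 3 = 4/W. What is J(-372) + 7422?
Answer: 1243966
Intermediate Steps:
g(W) = 3 + 4/W
J(f) = f²*(3 + 4/f)² (J(f) = (f*(3 + 4/f))² = f²*(3 + 4/f)²)
J(-372) + 7422 = (4 + 3*(-372))² + 7422 = (4 - 1116)² + 7422 = (-1112)² + 7422 = 1236544 + 7422 = 1243966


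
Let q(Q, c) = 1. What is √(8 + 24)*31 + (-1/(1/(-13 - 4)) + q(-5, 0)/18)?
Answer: 307/18 + 124*√2 ≈ 192.42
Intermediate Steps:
√(8 + 24)*31 + (-1/(1/(-13 - 4)) + q(-5, 0)/18) = √(8 + 24)*31 + (-1/(1/(-13 - 4)) + 1/18) = √32*31 + (-1/(1/(-17)) + 1*(1/18)) = (4*√2)*31 + (-1/(-1/17) + 1/18) = 124*√2 + (-1*(-17) + 1/18) = 124*√2 + (17 + 1/18) = 124*√2 + 307/18 = 307/18 + 124*√2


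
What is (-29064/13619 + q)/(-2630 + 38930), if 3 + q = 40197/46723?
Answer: -45324599/384973924885 ≈ -0.00011773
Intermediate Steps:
q = -99972/46723 (q = -3 + 40197/46723 = -99972/46723 ≈ -2.1397)
(-29064/13619 + q)/(-2630 + 38930) = (-29064/13619 - 99972/46723)/(-2630 + 38930) = (-29064*1/13619 - 99972/46723)/36300 = (-29064/13619 - 99972/46723)*(1/36300) = -2719475940/636320537*1/36300 = -45324599/384973924885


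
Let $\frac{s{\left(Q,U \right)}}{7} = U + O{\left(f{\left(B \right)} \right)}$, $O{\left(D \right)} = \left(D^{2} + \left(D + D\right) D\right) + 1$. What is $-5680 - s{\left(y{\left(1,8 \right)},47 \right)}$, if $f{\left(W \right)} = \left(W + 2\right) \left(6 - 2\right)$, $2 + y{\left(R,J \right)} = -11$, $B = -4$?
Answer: $-7360$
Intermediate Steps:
$y{\left(R,J \right)} = -13$ ($y{\left(R,J \right)} = -2 - 11 = -13$)
$f{\left(W \right)} = 8 + 4 W$ ($f{\left(W \right)} = \left(2 + W\right) 4 = 8 + 4 W$)
$O{\left(D \right)} = 1 + 3 D^{2}$ ($O{\left(D \right)} = \left(D^{2} + 2 D D\right) + 1 = \left(D^{2} + 2 D^{2}\right) + 1 = 3 D^{2} + 1 = 1 + 3 D^{2}$)
$s{\left(Q,U \right)} = 1351 + 7 U$ ($s{\left(Q,U \right)} = 7 \left(U + \left(1 + 3 \left(8 + 4 \left(-4\right)\right)^{2}\right)\right) = 7 \left(U + \left(1 + 3 \left(8 - 16\right)^{2}\right)\right) = 7 \left(U + \left(1 + 3 \left(-8\right)^{2}\right)\right) = 7 \left(U + \left(1 + 3 \cdot 64\right)\right) = 7 \left(U + \left(1 + 192\right)\right) = 7 \left(U + 193\right) = 7 \left(193 + U\right) = 1351 + 7 U$)
$-5680 - s{\left(y{\left(1,8 \right)},47 \right)} = -5680 - \left(1351 + 7 \cdot 47\right) = -5680 - \left(1351 + 329\right) = -5680 - 1680 = -7360$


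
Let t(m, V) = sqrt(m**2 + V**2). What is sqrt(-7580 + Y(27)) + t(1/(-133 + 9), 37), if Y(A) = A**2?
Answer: sqrt(21049745)/124 + I*sqrt(6851) ≈ 37.0 + 82.771*I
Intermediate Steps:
t(m, V) = sqrt(V**2 + m**2)
sqrt(-7580 + Y(27)) + t(1/(-133 + 9), 37) = sqrt(-7580 + 27**2) + sqrt(37**2 + (1/(-133 + 9))**2) = sqrt(-7580 + 729) + sqrt(1369 + (1/(-124))**2) = sqrt(-6851) + sqrt(1369 + (-1/124)**2) = I*sqrt(6851) + sqrt(1369 + 1/15376) = I*sqrt(6851) + sqrt(21049745/15376) = I*sqrt(6851) + sqrt(21049745)/124 = sqrt(21049745)/124 + I*sqrt(6851)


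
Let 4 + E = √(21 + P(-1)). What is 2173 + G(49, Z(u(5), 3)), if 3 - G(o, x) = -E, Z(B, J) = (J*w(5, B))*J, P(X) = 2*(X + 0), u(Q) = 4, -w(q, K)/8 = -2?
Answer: 2172 + √19 ≈ 2176.4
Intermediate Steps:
w(q, K) = 16 (w(q, K) = -8*(-2) = 16)
P(X) = 2*X
E = -4 + √19 (E = -4 + √(21 + 2*(-1)) = -4 + √(21 - 2) = -4 + √19 ≈ 0.35890)
Z(B, J) = 16*J² (Z(B, J) = (J*16)*J = (16*J)*J = 16*J²)
G(o, x) = -1 + √19 (G(o, x) = 3 - (-1)*(-4 + √19) = 3 - (4 - √19) = 3 + (-4 + √19) = -1 + √19)
2173 + G(49, Z(u(5), 3)) = 2173 + (-1 + √19) = 2172 + √19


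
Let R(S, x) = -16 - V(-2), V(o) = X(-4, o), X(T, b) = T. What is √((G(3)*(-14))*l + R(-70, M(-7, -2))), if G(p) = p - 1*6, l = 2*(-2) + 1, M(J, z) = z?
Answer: I*√138 ≈ 11.747*I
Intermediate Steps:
V(o) = -4
R(S, x) = -12 (R(S, x) = -16 - 1*(-4) = -16 + 4 = -12)
l = -3 (l = -4 + 1 = -3)
G(p) = -6 + p (G(p) = p - 6 = -6 + p)
√((G(3)*(-14))*l + R(-70, M(-7, -2))) = √(((-6 + 3)*(-14))*(-3) - 12) = √(-3*(-14)*(-3) - 12) = √(42*(-3) - 12) = √(-126 - 12) = √(-138) = I*√138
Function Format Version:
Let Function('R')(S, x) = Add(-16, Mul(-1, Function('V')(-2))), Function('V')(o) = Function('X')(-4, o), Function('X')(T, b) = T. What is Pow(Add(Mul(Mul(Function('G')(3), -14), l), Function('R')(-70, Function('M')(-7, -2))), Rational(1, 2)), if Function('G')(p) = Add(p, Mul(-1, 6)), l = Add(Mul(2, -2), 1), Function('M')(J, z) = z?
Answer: Mul(I, Pow(138, Rational(1, 2))) ≈ Mul(11.747, I)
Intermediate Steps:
Function('V')(o) = -4
Function('R')(S, x) = -12 (Function('R')(S, x) = Add(-16, Mul(-1, -4)) = Add(-16, 4) = -12)
l = -3 (l = Add(-4, 1) = -3)
Function('G')(p) = Add(-6, p) (Function('G')(p) = Add(p, -6) = Add(-6, p))
Pow(Add(Mul(Mul(Function('G')(3), -14), l), Function('R')(-70, Function('M')(-7, -2))), Rational(1, 2)) = Pow(Add(Mul(Mul(Add(-6, 3), -14), -3), -12), Rational(1, 2)) = Pow(Add(Mul(Mul(-3, -14), -3), -12), Rational(1, 2)) = Pow(Add(Mul(42, -3), -12), Rational(1, 2)) = Pow(Add(-126, -12), Rational(1, 2)) = Pow(-138, Rational(1, 2)) = Mul(I, Pow(138, Rational(1, 2)))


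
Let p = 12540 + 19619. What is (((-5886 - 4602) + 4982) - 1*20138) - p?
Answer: -57803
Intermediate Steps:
p = 32159
(((-5886 - 4602) + 4982) - 1*20138) - p = (((-5886 - 4602) + 4982) - 1*20138) - 1*32159 = ((-10488 + 4982) - 20138) - 32159 = (-5506 - 20138) - 32159 = -25644 - 32159 = -57803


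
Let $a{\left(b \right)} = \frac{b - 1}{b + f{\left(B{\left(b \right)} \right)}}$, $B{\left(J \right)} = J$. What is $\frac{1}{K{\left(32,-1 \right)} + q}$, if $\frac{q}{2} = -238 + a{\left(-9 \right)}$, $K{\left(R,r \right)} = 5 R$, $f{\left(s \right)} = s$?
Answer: $- \frac{9}{2834} \approx -0.0031757$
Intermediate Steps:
$a{\left(b \right)} = \frac{-1 + b}{2 b}$ ($a{\left(b \right)} = \frac{b - 1}{b + b} = \frac{-1 + b}{2 b}$)
$q = - \frac{4274}{9}$ ($q = 2 \left(-238 + \frac{-1 - 9}{2 \left(-9\right)}\right) = 2 \left(-238 + \frac{1}{2} \left(- \frac{1}{9}\right) \left(-10\right)\right) = 2 \left(-238 + \frac{5}{9}\right) = 2 \left(- \frac{2137}{9}\right) = - \frac{4274}{9} \approx -474.89$)
$\frac{1}{K{\left(32,-1 \right)} + q} = \frac{1}{5 \cdot 32 - \frac{4274}{9}} = \frac{1}{160 - \frac{4274}{9}} = \frac{1}{- \frac{2834}{9}} = - \frac{9}{2834}$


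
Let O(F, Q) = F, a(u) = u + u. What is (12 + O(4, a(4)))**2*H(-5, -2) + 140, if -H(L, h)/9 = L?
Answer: 11660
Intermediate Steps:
H(L, h) = -9*L
a(u) = 2*u
(12 + O(4, a(4)))**2*H(-5, -2) + 140 = (12 + 4)**2*(-9*(-5)) + 140 = 16**2*45 + 140 = 256*45 + 140 = 11520 + 140 = 11660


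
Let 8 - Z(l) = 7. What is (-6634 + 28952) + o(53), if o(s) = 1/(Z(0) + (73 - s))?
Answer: 468679/21 ≈ 22318.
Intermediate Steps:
Z(l) = 1 (Z(l) = 8 - 1*7 = 8 - 7 = 1)
o(s) = 1/(74 - s) (o(s) = 1/(1 + (73 - s)) = 1/(74 - s))
(-6634 + 28952) + o(53) = (-6634 + 28952) + 1/(74 - 1*53) = 22318 + 1/(74 - 53) = 22318 + 1/21 = 468679/21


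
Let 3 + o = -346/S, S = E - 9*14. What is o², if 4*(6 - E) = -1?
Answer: 2809/229441 ≈ 0.012243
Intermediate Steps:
E = 25/4 (E = 6 - ¼*(-1) = 6 + ¼ = 25/4 ≈ 6.2500)
S = -479/4 (S = 25/4 - 9*14 = 25/4 - 126 = -479/4 ≈ -119.75)
o = -53/479 (o = -3 - 346/(-479/4) = -3 - 346*(-4/479) = -3 + 1384/479 = -53/479 ≈ -0.11065)
o² = (-53/479)² = 2809/229441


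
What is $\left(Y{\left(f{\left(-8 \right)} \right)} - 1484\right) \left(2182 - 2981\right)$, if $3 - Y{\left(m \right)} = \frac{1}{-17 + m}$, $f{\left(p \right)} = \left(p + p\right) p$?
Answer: $\frac{131349208}{111} \approx 1.1833 \cdot 10^{6}$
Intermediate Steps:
$f{\left(p \right)} = 2 p^{2}$ ($f{\left(p \right)} = 2 p p = 2 p^{2}$)
$Y{\left(m \right)} = 3 - \frac{1}{-17 + m}$
$\left(Y{\left(f{\left(-8 \right)} \right)} - 1484\right) \left(2182 - 2981\right) = \left(\frac{-52 + 3 \cdot 2 \left(-8\right)^{2}}{-17 + 2 \left(-8\right)^{2}} - 1484\right) \left(2182 - 2981\right) = \left(\frac{-52 + 3 \cdot 2 \cdot 64}{-17 + 2 \cdot 64} - 1484\right) \left(-799\right) = \left(\frac{-52 + 3 \cdot 128}{-17 + 128} - 1484\right) \left(-799\right) = \left(\frac{-52 + 384}{111} - 1484\right) \left(-799\right) = \left(\frac{1}{111} \cdot 332 - 1484\right) \left(-799\right) = \left(\frac{332}{111} - 1484\right) \left(-799\right) = \left(- \frac{164392}{111}\right) \left(-799\right) = \frac{131349208}{111}$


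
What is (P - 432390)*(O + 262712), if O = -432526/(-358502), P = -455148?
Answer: -41795588896301550/179251 ≈ -2.3317e+11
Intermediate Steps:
O = 216263/179251 (O = -432526*(-1/358502) = 216263/179251 ≈ 1.2065)
(P - 432390)*(O + 262712) = (-455148 - 432390)*(216263/179251 + 262712) = -887538*47091604975/179251 = -41795588896301550/179251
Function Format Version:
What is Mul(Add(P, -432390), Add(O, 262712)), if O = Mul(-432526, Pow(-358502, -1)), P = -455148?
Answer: Rational(-41795588896301550, 179251) ≈ -2.3317e+11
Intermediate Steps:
O = Rational(216263, 179251) (O = Mul(-432526, Rational(-1, 358502)) = Rational(216263, 179251) ≈ 1.2065)
Mul(Add(P, -432390), Add(O, 262712)) = Mul(Add(-455148, -432390), Add(Rational(216263, 179251), 262712)) = Mul(-887538, Rational(47091604975, 179251)) = Rational(-41795588896301550, 179251)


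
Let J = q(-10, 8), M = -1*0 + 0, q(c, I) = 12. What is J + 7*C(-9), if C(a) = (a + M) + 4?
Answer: -23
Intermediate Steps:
M = 0 (M = 0 + 0 = 0)
J = 12
C(a) = 4 + a (C(a) = (a + 0) + 4 = a + 4 = 4 + a)
J + 7*C(-9) = 12 + 7*(4 - 9) = 12 + 7*(-5) = 12 - 35 = -23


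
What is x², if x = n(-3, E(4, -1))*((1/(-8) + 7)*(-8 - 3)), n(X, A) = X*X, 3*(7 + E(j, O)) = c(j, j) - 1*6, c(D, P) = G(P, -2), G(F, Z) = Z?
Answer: 29648025/64 ≈ 4.6325e+5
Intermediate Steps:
c(D, P) = -2
E(j, O) = -29/3 (E(j, O) = -7 + (-2 - 1*6)/3 = -7 + (-2 - 6)/3 = -7 + (⅓)*(-8) = -7 - 8/3 = -29/3)
n(X, A) = X²
x = -5445/8 (x = (-3)²*((1/(-8) + 7)*(-8 - 3)) = 9*((-⅛ + 7)*(-11)) = 9*((55/8)*(-11)) = 9*(-605/8) = -5445/8 ≈ -680.63)
x² = (-5445/8)² = 29648025/64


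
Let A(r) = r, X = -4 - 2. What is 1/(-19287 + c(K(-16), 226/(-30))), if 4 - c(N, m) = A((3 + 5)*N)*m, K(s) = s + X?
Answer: -15/309133 ≈ -4.8523e-5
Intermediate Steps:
X = -6
K(s) = -6 + s (K(s) = s - 6 = -6 + s)
c(N, m) = 4 - 8*N*m (c(N, m) = 4 - (3 + 5)*N*m = 4 - 8*N*m)
1/(-19287 + c(K(-16), 226/(-30))) = 1/(-19287 + (4 - 8*(-6 - 16)*226/(-30))) = 1/(-19287 + (4 - 8*(-22)*226*(-1/30))) = 1/(-19287 + (4 - 8*(-22)*(-113/15))) = 1/(-19287 + (4 - 19888/15)) = 1/(-19287 - 19828/15) = 1/(-309133/15) = -15/309133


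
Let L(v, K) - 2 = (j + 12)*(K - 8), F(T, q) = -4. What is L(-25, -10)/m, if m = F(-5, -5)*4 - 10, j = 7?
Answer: 170/13 ≈ 13.077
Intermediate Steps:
L(v, K) = -150 + 19*K (L(v, K) = 2 + (7 + 12)*(K - 8) = 2 + 19*(-8 + K) = 2 + (-152 + 19*K) = -150 + 19*K)
m = -26 (m = -4*4 - 10 = -16 - 10 = -26)
L(-25, -10)/m = (-150 + 19*(-10))/(-26) = (-150 - 190)*(-1/26) = -340*(-1/26) = 170/13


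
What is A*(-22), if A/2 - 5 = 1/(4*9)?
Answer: -1991/9 ≈ -221.22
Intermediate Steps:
A = 181/18 (A = 10 + 2/((4*9)) = 10 + 2/36 = 10 + 2*(1/36) = 10 + 1/18 = 181/18 ≈ 10.056)
A*(-22) = (181/18)*(-22) = -1991/9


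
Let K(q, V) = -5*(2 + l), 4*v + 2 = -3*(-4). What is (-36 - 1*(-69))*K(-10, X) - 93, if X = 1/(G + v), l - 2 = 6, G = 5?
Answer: -1743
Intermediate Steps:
v = 5/2 (v = -½ + (-3*(-4))/4 = -½ + (¼)*12 = -½ + 3 = 5/2 ≈ 2.5000)
l = 8 (l = 2 + 6 = 8)
X = 2/15 (X = 1/(5 + 5/2) = 1/(15/2) = 2/15 ≈ 0.13333)
K(q, V) = -50 (K(q, V) = -5*(2 + 8) = -5*10 = -50)
(-36 - 1*(-69))*K(-10, X) - 93 = (-36 - 1*(-69))*(-50) - 93 = (-36 + 69)*(-50) - 93 = 33*(-50) - 93 = -1650 - 93 = -1743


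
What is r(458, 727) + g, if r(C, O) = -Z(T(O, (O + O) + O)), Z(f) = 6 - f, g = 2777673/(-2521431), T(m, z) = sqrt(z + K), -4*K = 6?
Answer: -5968753/840477 + sqrt(8718)/2 ≈ 39.583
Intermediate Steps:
K = -3/2 (K = -1/4*6 = -3/2 ≈ -1.5000)
T(m, z) = sqrt(-3/2 + z) (T(m, z) = sqrt(z - 3/2) = sqrt(-3/2 + z))
g = -925891/840477 (g = 2777673*(-1/2521431) = -925891/840477 ≈ -1.1016)
r(C, O) = -6 + sqrt(-6 + 12*O)/2 (r(C, O) = -(6 - sqrt(-6 + 4*((O + O) + O))/2) = -(6 - sqrt(-6 + 4*(2*O + O))/2) = -(6 - sqrt(-6 + 4*(3*O))/2) = -(6 - sqrt(-6 + 12*O)/2) = -6 + sqrt(-6 + 12*O)/2)
r(458, 727) + g = (-6 + sqrt(-6 + 12*727)/2) - 925891/840477 = (-6 + sqrt(-6 + 8724)/2) - 925891/840477 = (-6 + sqrt(8718)/2) - 925891/840477 = -5968753/840477 + sqrt(8718)/2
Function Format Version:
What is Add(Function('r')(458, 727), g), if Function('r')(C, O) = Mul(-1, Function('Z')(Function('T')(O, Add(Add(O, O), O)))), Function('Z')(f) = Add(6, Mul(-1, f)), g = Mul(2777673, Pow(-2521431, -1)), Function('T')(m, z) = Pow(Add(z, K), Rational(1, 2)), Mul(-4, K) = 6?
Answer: Add(Rational(-5968753, 840477), Mul(Rational(1, 2), Pow(8718, Rational(1, 2)))) ≈ 39.583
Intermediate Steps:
K = Rational(-3, 2) (K = Mul(Rational(-1, 4), 6) = Rational(-3, 2) ≈ -1.5000)
Function('T')(m, z) = Pow(Add(Rational(-3, 2), z), Rational(1, 2)) (Function('T')(m, z) = Pow(Add(z, Rational(-3, 2)), Rational(1, 2)) = Pow(Add(Rational(-3, 2), z), Rational(1, 2)))
g = Rational(-925891, 840477) (g = Mul(2777673, Rational(-1, 2521431)) = Rational(-925891, 840477) ≈ -1.1016)
Function('r')(C, O) = Add(-6, Mul(Rational(1, 2), Pow(Add(-6, Mul(12, O)), Rational(1, 2)))) (Function('r')(C, O) = Mul(-1, Add(6, Mul(-1, Mul(Rational(1, 2), Pow(Add(-6, Mul(4, Add(Add(O, O), O))), Rational(1, 2)))))) = Mul(-1, Add(6, Mul(-1, Mul(Rational(1, 2), Pow(Add(-6, Mul(4, Add(Mul(2, O), O))), Rational(1, 2)))))) = Mul(-1, Add(6, Mul(-1, Mul(Rational(1, 2), Pow(Add(-6, Mul(4, Mul(3, O))), Rational(1, 2)))))) = Mul(-1, Add(6, Mul(-1, Mul(Rational(1, 2), Pow(Add(-6, Mul(12, O)), Rational(1, 2)))))) = Mul(-1, Add(6, Mul(Rational(-1, 2), Pow(Add(-6, Mul(12, O)), Rational(1, 2))))) = Add(-6, Mul(Rational(1, 2), Pow(Add(-6, Mul(12, O)), Rational(1, 2)))))
Add(Function('r')(458, 727), g) = Add(Add(-6, Mul(Rational(1, 2), Pow(Add(-6, Mul(12, 727)), Rational(1, 2)))), Rational(-925891, 840477)) = Add(Add(-6, Mul(Rational(1, 2), Pow(Add(-6, 8724), Rational(1, 2)))), Rational(-925891, 840477)) = Add(Add(-6, Mul(Rational(1, 2), Pow(8718, Rational(1, 2)))), Rational(-925891, 840477)) = Add(Rational(-5968753, 840477), Mul(Rational(1, 2), Pow(8718, Rational(1, 2))))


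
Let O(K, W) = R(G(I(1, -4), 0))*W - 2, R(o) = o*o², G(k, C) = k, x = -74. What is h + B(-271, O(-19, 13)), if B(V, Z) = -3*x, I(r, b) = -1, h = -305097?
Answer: -304875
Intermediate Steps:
R(o) = o³
O(K, W) = -2 - W (O(K, W) = (-1)³*W - 2 = -W - 2 = -2 - W)
B(V, Z) = 222 (B(V, Z) = -3*(-74) = 222)
h + B(-271, O(-19, 13)) = -305097 + 222 = -304875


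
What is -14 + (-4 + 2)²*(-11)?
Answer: -58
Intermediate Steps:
-14 + (-4 + 2)²*(-11) = -14 + (-2)²*(-11) = -14 + 4*(-11) = -14 - 44 = -58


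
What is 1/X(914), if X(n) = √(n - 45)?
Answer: √869/869 ≈ 0.033923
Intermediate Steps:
X(n) = √(-45 + n)
1/X(914) = 1/(√(-45 + 914)) = 1/(√869) = √869/869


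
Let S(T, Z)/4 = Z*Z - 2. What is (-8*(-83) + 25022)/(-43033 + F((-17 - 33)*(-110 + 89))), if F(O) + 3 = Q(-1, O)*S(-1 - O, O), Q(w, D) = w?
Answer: -12843/2226514 ≈ -0.0057682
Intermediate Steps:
S(T, Z) = -8 + 4*Z**2 (S(T, Z) = 4*(Z*Z - 2) = 4*(Z**2 - 2) = 4*(-2 + Z**2) = -8 + 4*Z**2)
F(O) = 5 - 4*O**2 (F(O) = -3 - (-8 + 4*O**2) = -3 + (8 - 4*O**2) = 5 - 4*O**2)
(-8*(-83) + 25022)/(-43033 + F((-17 - 33)*(-110 + 89))) = (-8*(-83) + 25022)/(-43033 + (5 - 4*(-110 + 89)**2*(-17 - 33)**2)) = (664 + 25022)/(-43033 + (5 - 4*(-50*(-21))**2)) = 25686/(-43033 + (5 - 4*1050**2)) = 25686/(-43033 + (5 - 4*1102500)) = 25686/(-43033 + (5 - 4410000)) = 25686/(-43033 - 4409995) = 25686/(-4453028) = 25686*(-1/4453028) = -12843/2226514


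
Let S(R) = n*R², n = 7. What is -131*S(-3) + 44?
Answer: -8209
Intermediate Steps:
S(R) = 7*R²
-131*S(-3) + 44 = -917*(-3)² + 44 = -917*9 + 44 = -131*63 + 44 = -8253 + 44 = -8209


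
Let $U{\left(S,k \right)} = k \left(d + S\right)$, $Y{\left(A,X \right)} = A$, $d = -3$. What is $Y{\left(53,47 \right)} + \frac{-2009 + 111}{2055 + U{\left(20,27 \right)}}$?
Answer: $\frac{65672}{1257} \approx 52.245$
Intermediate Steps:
$U{\left(S,k \right)} = k \left(-3 + S\right)$
$Y{\left(53,47 \right)} + \frac{-2009 + 111}{2055 + U{\left(20,27 \right)}} = 53 + \frac{-2009 + 111}{2055 + 27 \left(-3 + 20\right)} = 53 - \frac{1898}{2055 + 27 \cdot 17} = 53 - \frac{1898}{2055 + 459} = 53 - \frac{1898}{2514} = 53 - \frac{949}{1257} = \frac{65672}{1257}$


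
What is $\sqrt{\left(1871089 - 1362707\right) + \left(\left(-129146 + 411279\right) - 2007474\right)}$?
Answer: $i \sqrt{1216959} \approx 1103.2 i$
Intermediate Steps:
$\sqrt{\left(1871089 - 1362707\right) + \left(\left(-129146 + 411279\right) - 2007474\right)} = \sqrt{\left(1871089 - 1362707\right) + \left(282133 - 2007474\right)} = \sqrt{508382 - 1725341} = \sqrt{-1216959} = i \sqrt{1216959}$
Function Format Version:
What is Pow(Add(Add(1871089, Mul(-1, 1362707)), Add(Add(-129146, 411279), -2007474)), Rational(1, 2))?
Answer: Mul(I, Pow(1216959, Rational(1, 2))) ≈ Mul(1103.2, I)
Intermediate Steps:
Pow(Add(Add(1871089, Mul(-1, 1362707)), Add(Add(-129146, 411279), -2007474)), Rational(1, 2)) = Pow(Add(Add(1871089, -1362707), Add(282133, -2007474)), Rational(1, 2)) = Pow(Add(508382, -1725341), Rational(1, 2)) = Pow(-1216959, Rational(1, 2)) = Mul(I, Pow(1216959, Rational(1, 2)))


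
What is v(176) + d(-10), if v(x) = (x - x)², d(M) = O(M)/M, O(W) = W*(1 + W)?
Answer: -9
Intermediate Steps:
d(M) = 1 + M (d(M) = (M*(1 + M))/M = 1 + M)
v(x) = 0 (v(x) = 0² = 0)
v(176) + d(-10) = 0 + (1 - 10) = 0 - 9 = -9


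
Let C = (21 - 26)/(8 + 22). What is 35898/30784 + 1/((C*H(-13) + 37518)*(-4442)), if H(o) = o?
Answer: 690337508541/591992589344 ≈ 1.1661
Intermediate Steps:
C = -⅙ (C = -5/30 = -5*1/30 = -⅙ ≈ -0.16667)
35898/30784 + 1/((C*H(-13) + 37518)*(-4442)) = 35898/30784 + 1/((-⅙*(-13) + 37518)*(-4442)) = 35898*(1/30784) - 1/4442/(13/6 + 37518) = 17949/15392 - 1/4442/(225121/6) = 17949/15392 + (6/225121)*(-1/4442) = 17949/15392 - 3/499993741 = 690337508541/591992589344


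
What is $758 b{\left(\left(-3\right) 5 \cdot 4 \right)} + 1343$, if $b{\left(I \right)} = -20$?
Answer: $-13817$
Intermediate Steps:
$758 b{\left(\left(-3\right) 5 \cdot 4 \right)} + 1343 = 758 \left(-20\right) + 1343 = -15160 + 1343 = -13817$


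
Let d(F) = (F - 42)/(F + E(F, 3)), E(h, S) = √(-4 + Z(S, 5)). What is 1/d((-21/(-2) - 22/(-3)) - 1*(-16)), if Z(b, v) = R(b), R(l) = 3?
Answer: -29/7 - 6*I/49 ≈ -4.1429 - 0.12245*I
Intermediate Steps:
Z(b, v) = 3
E(h, S) = I (E(h, S) = √(-4 + 3) = √(-1) = I)
d(F) = (-42 + F)/(I + F) (d(F) = (F - 42)/(F + I) = (-42 + F)/(I + F))
1/d((-21/(-2) - 22/(-3)) - 1*(-16)) = 1/((-42 + ((-21/(-2) - 22/(-3)) - 1*(-16)))/(I + ((-21/(-2) - 22/(-3)) - 1*(-16)))) = 1/((-42 + ((-21*(-½) - 22*(-⅓)) + 16))/(I + ((-21*(-½) - 22*(-⅓)) + 16))) = 1/((-42 + ((21/2 + 22/3) + 16))/(I + ((21/2 + 22/3) + 16))) = 1/((-42 + (107/6 + 16))/(I + (107/6 + 16))) = 1/((-42 + 203/6)/(I + 203/6)) = 1/(-49/6/(203/6 + I)) = 1/((36*(203/6 - I)/41245)*(-49/6)) = 1/(-294*(203/6 - I)/41245) = -29/7 - 6*I/49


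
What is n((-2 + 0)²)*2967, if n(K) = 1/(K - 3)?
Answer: 2967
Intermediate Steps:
n(K) = 1/(-3 + K)
n((-2 + 0)²)*2967 = 2967/(-3 + (-2 + 0)²) = 2967/(-3 + (-2)²) = 2967/(-3 + 4) = 2967/1 = 1*2967 = 2967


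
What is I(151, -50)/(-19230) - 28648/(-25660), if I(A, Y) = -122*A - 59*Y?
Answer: 23697814/12336045 ≈ 1.9210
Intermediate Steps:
I(151, -50)/(-19230) - 28648/(-25660) = (-122*151 - 59*(-50))/(-19230) - 28648/(-25660) = (-18422 + 2950)*(-1/19230) - 28648*(-1/25660) = -15472*(-1/19230) + 7162/6415 = 7736/9615 + 7162/6415 = 23697814/12336045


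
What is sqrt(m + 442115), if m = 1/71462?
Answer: 71*sqrt(447887441842)/71462 ≈ 664.92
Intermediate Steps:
m = 1/71462 ≈ 1.3993e-5
sqrt(m + 442115) = sqrt(1/71462 + 442115) = sqrt(31594422131/71462) = 71*sqrt(447887441842)/71462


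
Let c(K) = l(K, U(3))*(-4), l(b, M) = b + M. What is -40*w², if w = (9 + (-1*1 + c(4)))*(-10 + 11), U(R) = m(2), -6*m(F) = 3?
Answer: -1440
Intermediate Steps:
m(F) = -½ (m(F) = -⅙*3 = -½)
U(R) = -½
l(b, M) = M + b
c(K) = 2 - 4*K (c(K) = (-½ + K)*(-4) = 2 - 4*K)
w = -6 (w = (9 + (-1*1 + (2 - 4*4)))*(-10 + 11) = (9 + (-1 + (2 - 16)))*1 = (9 + (-1 - 14))*1 = (9 - 15)*1 = -6*1 = -6)
-40*w² = -40*(-6)² = -40*36 = -1440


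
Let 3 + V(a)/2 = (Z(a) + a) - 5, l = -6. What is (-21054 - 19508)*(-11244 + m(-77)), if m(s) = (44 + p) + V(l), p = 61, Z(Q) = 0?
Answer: 452955854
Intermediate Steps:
V(a) = -16 + 2*a (V(a) = -6 + 2*((0 + a) - 5) = -6 + 2*(a - 5) = -6 + 2*(-5 + a) = -6 + (-10 + 2*a) = -16 + 2*a)
m(s) = 77 (m(s) = (44 + 61) + (-16 + 2*(-6)) = 105 + (-16 - 12) = 105 - 28 = 77)
(-21054 - 19508)*(-11244 + m(-77)) = (-21054 - 19508)*(-11244 + 77) = -40562*(-11167) = 452955854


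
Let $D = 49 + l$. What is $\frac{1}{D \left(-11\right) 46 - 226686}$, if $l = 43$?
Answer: $- \frac{1}{273238} \approx -3.6598 \cdot 10^{-6}$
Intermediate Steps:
$D = 92$ ($D = 49 + 43 = 92$)
$\frac{1}{D \left(-11\right) 46 - 226686} = \frac{1}{92 \left(-11\right) 46 - 226686} = \frac{1}{\left(-1012\right) 46 - 226686} = \frac{1}{-46552 - 226686} = \frac{1}{-273238} = - \frac{1}{273238}$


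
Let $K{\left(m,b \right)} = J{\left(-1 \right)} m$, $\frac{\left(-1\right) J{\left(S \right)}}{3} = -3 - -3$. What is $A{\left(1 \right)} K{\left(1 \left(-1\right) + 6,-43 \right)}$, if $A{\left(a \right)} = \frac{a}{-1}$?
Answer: $0$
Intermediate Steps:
$J{\left(S \right)} = 0$ ($J{\left(S \right)} = - 3 \left(-3 - -3\right) = - 3 \left(-3 + 3\right) = \left(-3\right) 0 = 0$)
$A{\left(a \right)} = - a$ ($A{\left(a \right)} = a \left(-1\right) = - a$)
$K{\left(m,b \right)} = 0$ ($K{\left(m,b \right)} = 0 m = 0$)
$A{\left(1 \right)} K{\left(1 \left(-1\right) + 6,-43 \right)} = \left(-1\right) 1 \cdot 0 = \left(-1\right) 0 = 0$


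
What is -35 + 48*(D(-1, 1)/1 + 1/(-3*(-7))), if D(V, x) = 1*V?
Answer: -565/7 ≈ -80.714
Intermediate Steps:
D(V, x) = V
-35 + 48*(D(-1, 1)/1 + 1/(-3*(-7))) = -35 + 48*(-1/1 + 1/(-3*(-7))) = -35 + 48*(-1*1 - ⅓*(-⅐)) = -35 + 48*(-1 + 1/21) = -35 + 48*(-20/21) = -35 - 320/7 = -565/7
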